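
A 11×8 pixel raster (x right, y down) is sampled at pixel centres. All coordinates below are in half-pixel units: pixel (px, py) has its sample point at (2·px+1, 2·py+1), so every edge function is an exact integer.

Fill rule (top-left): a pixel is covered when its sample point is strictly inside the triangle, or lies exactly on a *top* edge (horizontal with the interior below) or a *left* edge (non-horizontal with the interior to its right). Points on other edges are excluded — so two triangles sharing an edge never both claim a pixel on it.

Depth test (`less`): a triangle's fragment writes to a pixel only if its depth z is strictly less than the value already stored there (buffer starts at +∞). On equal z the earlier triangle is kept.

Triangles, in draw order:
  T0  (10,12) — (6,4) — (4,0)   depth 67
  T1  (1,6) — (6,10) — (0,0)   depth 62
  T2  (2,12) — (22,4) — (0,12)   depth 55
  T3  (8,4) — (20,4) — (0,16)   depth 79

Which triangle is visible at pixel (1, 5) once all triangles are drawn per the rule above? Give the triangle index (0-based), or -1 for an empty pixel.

T0:
  degenerate (2·area = 0) — covers nothing
T1:
  2·area = 26  (B↔C swapped to make it positive)
  edge (1, 6)→(0, 0): d=(-1,-6) top-left  bias=+0
  edge (0, 0)→(6, 10): d=(6,10) right/bottom  bias=-1
  edge (6, 10)→(1, 6): d=(-5,-4) top-left  bias=+0
    (0,1)@(1, 3): e=[3,8,15] → X
    (1,1)@(3, 3): e=[15,-12,23] → .
    (0,2)@(1, 5): e=[1,20,5] → X
    (1,2)@(3, 5): e=[13,0,13] → .  [on edge]
    (0,3)@(1, 7): e=[-1,32,-5] → .
    (1,3)@(3, 7): e=[11,12,3] → X
    (2,3)@(5, 7): e=[23,-8,11] → .
    (1,4)@(3, 9): e=[9,24,-7] → .
    (2,4)@(5, 9): e=[21,4,1] → X
    (3,4)@(7, 9): e=[33,-16,9] → .
    (2,5)@(5, 11): e=[19,16,-9] → .
    (4,7)@(9, 15): e=[39,0,-13] → .  [on edge]
  covered (4 px):
    . . . . . . . . . . .
    X . . . . . . . . . .
    X . . . . . . . . . .
    . X . . . . . . . . .
    . . X . . . . . . . .
    . . . . . . . . . . .
    . . . . . . . . . . .
    . . . . . . . . . . .
T2:
  2·area = 16  (B↔C swapped to make it positive)
  edge (2, 12)→(0, 12): d=(-2,0) right/bottom  bias=-1
  edge (0, 12)→(22, 4): d=(22,-8) top-left  bias=+0
  edge (22, 4)→(2, 12): d=(-20,8) right/bottom  bias=-1
    (4,4)@(9, 9): e=[6,6,4] → X
    (5,4)@(11, 9): e=[6,22,-12] → .
    (1,5)@(3, 11): e=[2,2,12] → X
    (2,5)@(5, 11): e=[2,18,-4] → .
    (4,5)@(9, 11): e=[2,50,-36] → .
    (1,6)@(3, 13): e=[-2,46,-28] → .
  covered (2 px):
    . . . . . . . . . . .
    . . . . . . . . . . .
    . . . . . . . . . . .
    . . . . . . . . . . .
    . . . . X . . . . . .
    . X . . . . . . . . .
    . . . . . . . . . . .
    . . . . . . . . . . .
T3:
  2·area = 144
  edge (8, 4)→(20, 4): d=(12,0) top-left  bias=+0
  edge (20, 4)→(0, 16): d=(-20,12) right/bottom  bias=-1
  edge (0, 16)→(8, 4): d=(8,-12) top-left  bias=+0
    (4,2)@(9, 5): e=[12,112,20] → X
    (5,2)@(11, 5): e=[12,88,44] → X
    (6,2)@(13, 5): e=[12,64,68] → X
    (7,2)@(15, 5): e=[12,40,92] → X
    (8,2)@(17, 5): e=[12,16,116] → X
    (9,2)@(19, 5): e=[12,-8,140] → .
    (3,3)@(7, 7): e=[36,96,12] → X
    (7,3)@(15, 7): e=[36,0,108] → .  [on edge]
    (8,3)@(17, 7): e=[36,-24,132] → .
    (2,4)@(5, 9): e=[60,80,4] → X
    (6,4)@(13, 9): e=[60,-16,100] → .
    (2,5)@(5, 11): e=[84,40,20] → X
    (2,6)@(5, 13): e=[108,0,36] → .  [on edge]
  covered (17 px):
    . . . . . . . . . . .
    . . . . . . . . . . .
    . . . . X X X X X . .
    . . . X X X X . . . .
    . . X X X X . . . . .
    . . X X . . . . . . .
    . X . . . . . . . . .
    X . . . . . . . . . .

Z-buffer (winner per pixel, '.' = empty):
  . . . . . . . . . . .
  1 . . . . . . . . . .
  1 . . . 3 3 3 3 3 . .
  . 1 . 3 3 3 3 . . . .
  . . 1 3 2 3 . . . . .
  . 2 3 3 . . . . . . .
  . 3 . . . . . . . . .
  3 . . . . . . . . . .

Answer: 2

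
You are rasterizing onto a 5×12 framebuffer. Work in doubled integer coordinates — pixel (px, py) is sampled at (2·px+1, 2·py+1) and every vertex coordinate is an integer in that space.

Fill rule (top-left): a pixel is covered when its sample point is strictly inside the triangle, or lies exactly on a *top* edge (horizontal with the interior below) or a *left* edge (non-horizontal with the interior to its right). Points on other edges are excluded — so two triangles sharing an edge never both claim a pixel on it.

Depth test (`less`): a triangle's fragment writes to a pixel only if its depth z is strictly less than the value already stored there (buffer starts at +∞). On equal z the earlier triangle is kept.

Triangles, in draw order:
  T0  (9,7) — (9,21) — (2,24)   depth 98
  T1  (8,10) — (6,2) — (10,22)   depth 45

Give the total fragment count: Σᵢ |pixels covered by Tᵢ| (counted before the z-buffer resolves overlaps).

T0:
  2·area = 98
  edge (9, 7)→(9, 21): d=(0,14) right/bottom  bias=-1
  edge (9, 21)→(2, 24): d=(-7,3) right/bottom  bias=-1
  edge (2, 24)→(9, 7): d=(7,-17) top-left  bias=+0
    (4,0)@(9, 1): e=[0,140,-42] → ·  [on edge]
    (4,1)@(9, 3): e=[0,126,-28] → ·  [on edge]
    (4,2)@(9, 5): e=[0,112,-14] → ·  [on edge]
    (4,3)@(9, 7): e=[0,98,0] → ·  [on edge]
    (4,4)@(9, 9): e=[0,84,14] → ·  [on edge]
    (4,5)@(9, 11): e=[0,70,28] → ·  [on edge]
    (3,6)@(7, 13): e=[28,62,8] → █
    (4,6)@(9, 13): e=[0,56,42] → ·  [on edge]
    (3,7)@(7, 15): e=[28,48,22] → █
    (4,7)@(9, 15): e=[0,42,56] → ·  [on edge]
    (2,8)@(5, 17): e=[56,40,2] → █
    (4,8)@(9, 17): e=[0,28,70] → ·  [on edge]
    (4,9)@(9, 19): e=[0,14,84] → ·  [on edge]
    (4,10)@(9, 21): e=[0,0,98] → ·  [on edge]
    (4,11)@(9, 23): e=[0,-14,112] → ·  [on edge]
  covered (9 px):
    · · · · ·
    · · · · ·
    · · · · ·
    · · · · ·
    · · · · ·
    · · · · ·
    · · · █ ·
    · · · █ ·
    · · █ █ ·
    · · █ █ ·
    · · █ █ ·
    · █ · · ·
T1:
  2·area = 8  (B↔C swapped to make it positive)
  edge (8, 10)→(10, 22): d=(2,12) right/bottom  bias=-1
  edge (10, 22)→(6, 2): d=(-4,-20) top-left  bias=+0
  edge (6, 2)→(8, 10): d=(2,8) right/bottom  bias=-1
    (3,3)@(7, 7): e=[6,0,2] → █  [on edge]
    (4,3)@(9, 7): e=[-18,40,-14] → ·
    (3,4)@(7, 9): e=[10,-8,6] → ·
    (4,8)@(9, 17): e=[2,0,6] → █  [on edge]
    (4,9)@(9, 19): e=[6,-8,10] → ·
  covered (2 px):
    · · · · ·
    · · · · ·
    · · · · ·
    · · · █ ·
    · · · · ·
    · · · · ·
    · · · · ·
    · · · · ·
    · · · · █
    · · · · ·
    · · · · ·
    · · · · ·

Final: 11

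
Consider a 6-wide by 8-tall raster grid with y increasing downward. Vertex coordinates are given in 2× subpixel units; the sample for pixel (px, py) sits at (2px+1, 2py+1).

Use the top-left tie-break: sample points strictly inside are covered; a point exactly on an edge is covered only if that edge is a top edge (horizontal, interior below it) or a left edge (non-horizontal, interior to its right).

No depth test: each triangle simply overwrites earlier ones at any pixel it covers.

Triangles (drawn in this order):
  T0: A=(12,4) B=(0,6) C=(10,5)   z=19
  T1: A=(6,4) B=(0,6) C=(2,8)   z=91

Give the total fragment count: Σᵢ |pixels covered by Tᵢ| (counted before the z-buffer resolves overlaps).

T0:
  2·area = 8  (B↔C swapped to make it positive)
  edge (12, 4)→(10, 5): d=(-2,1) right/bottom  bias=-1
  edge (10, 5)→(0, 6): d=(-10,1) right/bottom  bias=-1
  edge (0, 6)→(12, 4): d=(12,-2) top-left  bias=+0
    (3,2)@(7, 5): e=[3,3,2] → █
    (4,2)@(9, 5): e=[1,1,6] → █
    (5,2)@(11, 5): e=[-1,-1,10] → ·
    (3,3)@(7, 7): e=[-1,-17,26] → ·
    (4,3)@(9, 7): e=[-3,-19,30] → ·
  covered (2 px):
    · · · · · ·
    · · · · · ·
    · · · █ █ ·
    · · · · · ·
    · · · · · ·
    · · · · · ·
    · · · · · ·
    · · · · · ·
T1:
  2·area = 16  (B↔C swapped to make it positive)
  edge (6, 4)→(2, 8): d=(-4,4) right/bottom  bias=-1
  edge (2, 8)→(0, 6): d=(-2,-2) top-left  bias=+0
  edge (0, 6)→(6, 4): d=(6,-2) top-left  bias=+0
    (4,0)@(9, 1): e=[0,28,-12] → ·  [on edge]
    (3,1)@(7, 3): e=[0,20,-4] → ·  [on edge]
    (4,1)@(9, 3): e=[-8,24,0] → ·  [on edge]
    (1,2)@(3, 5): e=[8,8,0] → █  [on edge]
    (2,2)@(5, 5): e=[0,12,4] → ·  [on edge]
    (0,3)@(1, 7): e=[8,0,8] → █  [on edge]
    (1,3)@(3, 7): e=[0,4,12] → ·  [on edge]
    (0,4)@(1, 9): e=[0,-4,20] → ·  [on edge]
    (1,4)@(3, 9): e=[-8,0,24] → ·  [on edge]
    (2,5)@(5, 11): e=[-24,0,40] → ·  [on edge]
    (3,6)@(7, 13): e=[-40,0,56] → ·  [on edge]
    (4,7)@(9, 15): e=[-56,0,72] → ·  [on edge]
  covered (2 px):
    · · · · · ·
    · · · · · ·
    · █ · · · ·
    █ · · · · ·
    · · · · · ·
    · · · · · ·
    · · · · · ·
    · · · · · ·

Final: 4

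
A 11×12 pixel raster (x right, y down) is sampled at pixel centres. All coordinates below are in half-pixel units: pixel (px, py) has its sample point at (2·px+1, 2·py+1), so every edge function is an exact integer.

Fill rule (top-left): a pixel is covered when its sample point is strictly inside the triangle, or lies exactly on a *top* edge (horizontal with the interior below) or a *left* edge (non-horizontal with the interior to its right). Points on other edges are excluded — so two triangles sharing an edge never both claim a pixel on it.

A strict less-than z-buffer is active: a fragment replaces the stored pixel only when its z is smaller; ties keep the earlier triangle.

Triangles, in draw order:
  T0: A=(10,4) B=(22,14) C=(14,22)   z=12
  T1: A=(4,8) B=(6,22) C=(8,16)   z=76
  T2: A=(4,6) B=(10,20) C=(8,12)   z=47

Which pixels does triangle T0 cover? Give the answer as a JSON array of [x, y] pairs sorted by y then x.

T0:
  2·area = 176
  edge (10, 4)→(22, 14): d=(12,10) right/bottom  bias=-1
  edge (22, 14)→(14, 22): d=(-8,8) right/bottom  bias=-1
  edge (14, 22)→(10, 4): d=(-4,-18) top-left  bias=+0
    (5,2)@(11, 5): e=[2,160,14] → █
    (6,2)@(13, 5): e=[-18,144,50] → ·
    (5,3)@(11, 7): e=[26,144,6] → █
    (6,3)@(13, 7): e=[6,128,42] → █
    (7,3)@(15, 7): e=[-14,112,78] → ·
    (5,4)@(11, 9): e=[50,128,-2] → ·
    (6,4)@(13, 9): e=[30,112,34] → █
    (7,4)@(15, 9): e=[10,96,70] → █
    (8,4)@(17, 9): e=[-10,80,106] → ·
    (6,5)@(13, 11): e=[54,96,26] → █
    (8,5)@(17, 11): e=[14,64,98] → █
    (9,5)@(19, 11): e=[-6,48,134] → ·
    (10,7)@(21, 15): e=[22,0,154] → ·  [on edge]
    (9,8)@(19, 17): e=[66,0,110] → ·  [on edge]
    (8,9)@(17, 19): e=[110,0,66] → ·  [on edge]
    (7,10)@(15, 21): e=[154,0,22] → ·  [on edge]
    (6,11)@(13, 23): e=[198,0,-22] → ·  [on edge]
  covered (20 px):
    · · · · · · · · · · ·
    · · · · · · · · · · ·
    · · · · · █ · · · · ·
    · · · · · █ █ · · · ·
    · · · · · · █ █ · · ·
    · · · · · · █ █ █ · ·
    · · · · · · █ █ █ █ ·
    · · · · · · █ █ █ █ ·
    · · · · · · █ █ █ · ·
    · · · · · · · █ · · ·
    · · · · · · · · · · ·
    · · · · · · · · · · ·
T1:
  2·area = 40  (B↔C swapped to make it positive)
  edge (4, 8)→(8, 16): d=(4,8) right/bottom  bias=-1
  edge (8, 16)→(6, 22): d=(-2,6) right/bottom  bias=-1
  edge (6, 22)→(4, 8): d=(-2,-14) top-left  bias=+0
    (1,0)@(3, 1): e=[-20,60,0] → ·  [on edge]
    (6,0)@(13, 1): e=[-100,0,140] → ·  [on edge]
    (5,3)@(11, 7): e=[-60,0,100] → ·  [on edge]
    (2,5)@(5, 11): e=[4,28,8] → █
    (3,5)@(7, 11): e=[-12,16,36] → ·
    (2,6)@(5, 13): e=[12,24,4] → █
    (3,6)@(7, 13): e=[-4,12,32] → ·
    (4,6)@(9, 13): e=[-20,0,60] → ·  [on edge]
    (2,7)@(5, 15): e=[20,20,0] → █  [on edge]
    (3,7)@(7, 15): e=[4,8,28] → █
    (4,7)@(9, 15): e=[-12,-4,56] → ·
    (2,8)@(5, 17): e=[28,16,-4] → ·
    (3,9)@(7, 19): e=[20,0,20] → ·  [on edge]
  covered (5 px):
    · · · · · · · · · · ·
    · · · · · · · · · · ·
    · · · · · · · · · · ·
    · · · · · · · · · · ·
    · · · · · · · · · · ·
    · · █ · · · · · · · ·
    · · █ · · · · · · · ·
    · · █ █ · · · · · · ·
    · · · █ · · · · · · ·
    · · · · · · · · · · ·
    · · · · · · · · · · ·
    · · · · · · · · · · ·
T2:
  2·area = 20  (B↔C swapped to make it positive)
  edge (4, 6)→(8, 12): d=(4,6) right/bottom  bias=-1
  edge (8, 12)→(10, 20): d=(2,8) right/bottom  bias=-1
  edge (10, 20)→(4, 6): d=(-6,-14) top-left  bias=+0
    (3,5)@(7, 11): e=[2,6,12] → █
    (4,5)@(9, 11): e=[-10,-10,40] → ·
    (3,6)@(7, 13): e=[10,10,0] → █  [on edge]
    (4,6)@(9, 13): e=[-2,-6,28] → ·
    (3,7)@(7, 15): e=[18,14,-12] → ·
    (4,8)@(9, 17): e=[14,2,4] → █
    (5,8)@(11, 17): e=[2,-14,32] → ·
    (4,9)@(9, 19): e=[22,6,-8] → ·
  covered (3 px):
    · · · · · · · · · · ·
    · · · · · · · · · · ·
    · · · · · · · · · · ·
    · · · · · · · · · · ·
    · · · · · · · · · · ·
    · · · █ · · · · · · ·
    · · · █ · · · · · · ·
    · · · · · · · · · · ·
    · · · · █ · · · · · ·
    · · · · · · · · · · ·
    · · · · · · · · · · ·
    · · · · · · · · · · ·

Result: [[5,2],[5,3],[6,3],[6,4],[7,4],[6,5],[7,5],[8,5],[6,6],[7,6],[8,6],[9,6],[6,7],[7,7],[8,7],[9,7],[6,8],[7,8],[8,8],[7,9]]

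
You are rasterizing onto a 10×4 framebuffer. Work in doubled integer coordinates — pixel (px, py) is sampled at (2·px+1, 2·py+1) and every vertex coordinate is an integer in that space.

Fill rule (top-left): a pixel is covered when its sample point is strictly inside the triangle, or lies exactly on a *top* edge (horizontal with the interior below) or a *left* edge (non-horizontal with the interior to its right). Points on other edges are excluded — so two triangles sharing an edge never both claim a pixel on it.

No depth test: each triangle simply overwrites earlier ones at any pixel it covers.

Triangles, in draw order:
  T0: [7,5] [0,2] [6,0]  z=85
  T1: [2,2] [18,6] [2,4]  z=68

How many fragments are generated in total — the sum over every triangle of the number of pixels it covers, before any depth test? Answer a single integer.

T0:
  2·area = 32
  edge (7, 5)→(0, 2): d=(-7,-3) top-left  bias=+0
  edge (0, 2)→(6, 0): d=(6,-2) top-left  bias=+0
  edge (6, 0)→(7, 5): d=(1,5) right/bottom  bias=-1
    (1,0)@(3, 1): e=[16,0,16] → X  [on edge]
    (2,0)@(5, 1): e=[22,4,6] → X
    (3,0)@(7, 1): e=[28,8,-4] → .
    (1,1)@(3, 3): e=[2,12,18] → X
    (3,1)@(7, 3): e=[14,20,-2] → .
    (1,2)@(3, 5): e=[-12,24,20] → .
    (2,2)@(5, 5): e=[-6,28,10] → .
    (3,2)@(7, 5): e=[0,32,0] → .  [on edge]
  covered (4 px):
    . X X . . . . . . .
    . X X . . . . . . .
    . . . . . . . . . .
    . . . . . . . . . .
T1:
  2·area = 32
  edge (2, 2)→(18, 6): d=(16,4) right/bottom  bias=-1
  edge (18, 6)→(2, 4): d=(-16,-2) top-left  bias=+0
  edge (2, 4)→(2, 2): d=(0,-2) top-left  bias=+0
    (1,1)@(3, 3): e=[12,18,2] → X
    (2,1)@(5, 3): e=[4,22,6] → X
    (3,1)@(7, 3): e=[-4,26,10] → .
    (1,2)@(3, 5): e=[44,-14,2] → .
    (2,2)@(5, 5): e=[36,-10,6] → .
    (5,2)@(11, 5): e=[12,2,18] → X
    (6,2)@(13, 5): e=[4,6,22] → X
    (7,2)@(15, 5): e=[-4,10,26] → .
    (5,3)@(11, 7): e=[44,-30,18] → .
    (6,3)@(13, 7): e=[36,-26,22] → .
  covered (4 px):
    . . . . . . . . . .
    . X X . . . . . . .
    . . . . . X X . . .
    . . . . . . . . . .

Final: 8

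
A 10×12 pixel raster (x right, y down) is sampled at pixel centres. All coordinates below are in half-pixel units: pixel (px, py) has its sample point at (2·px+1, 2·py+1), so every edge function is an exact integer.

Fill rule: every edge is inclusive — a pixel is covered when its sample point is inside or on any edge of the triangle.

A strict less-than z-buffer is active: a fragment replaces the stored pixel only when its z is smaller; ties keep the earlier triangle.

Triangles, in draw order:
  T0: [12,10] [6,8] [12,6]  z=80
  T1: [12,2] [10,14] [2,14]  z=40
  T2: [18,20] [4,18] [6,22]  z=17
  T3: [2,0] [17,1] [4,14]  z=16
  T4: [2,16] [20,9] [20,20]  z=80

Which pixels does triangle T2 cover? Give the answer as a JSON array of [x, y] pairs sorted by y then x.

T0:
  2·area = 24
  edge (12, 10)→(6, 8): d=(-6,-2) inclusive
  edge (6, 8)→(12, 6): d=(6,-2) inclusive
  edge (12, 6)→(12, 10): d=(0,4) inclusive
    (7,2)@(15, 5): e=[36,0,-12] → ·  [on edge]
    (1,3)@(3, 7): e=[0,-12,36] → ·  [on edge]
    (4,3)@(9, 7): e=[12,0,12] → █  [on edge]
    (5,3)@(11, 7): e=[16,4,4] → █
    (6,3)@(13, 7): e=[20,8,-4] → ·
    (1,4)@(3, 9): e=[-12,0,36] → ·  [on edge]
    (4,4)@(9, 9): e=[0,12,12] → █  [on edge]
    (6,4)@(13, 9): e=[8,20,-4] → ·
    (4,5)@(9, 11): e=[-12,24,12] → ·
    (5,5)@(11, 11): e=[-8,28,4] → ·
    (7,5)@(15, 11): e=[0,36,-12] → ·  [on edge]
  covered (4 px):
    · · · · · · · · · ·
    · · · · · · · · · ·
    · · · · · · · · · ·
    · · · · █ █ · · · ·
    · · · · █ █ · · · ·
    · · · · · · · · · ·
    · · · · · · · · · ·
    · · · · · · · · · ·
    · · · · · · · · · ·
    · · · · · · · · · ·
    · · · · · · · · · ·
    · · · · · · · · · ·
T1:
  2·area = 96
  edge (12, 2)→(10, 14): d=(-2,12) inclusive
  edge (10, 14)→(2, 14): d=(-8,0) inclusive
  edge (2, 14)→(12, 2): d=(10,-12) inclusive
    (5,2)@(11, 5): e=[6,72,18] → █
    (6,2)@(13, 5): e=[-18,72,42] → ·
    (4,3)@(9, 7): e=[26,56,14] → █
    (6,3)@(13, 7): e=[-22,56,62] → ·
    (3,4)@(7, 9): e=[46,40,10] → █
    (5,4)@(11, 9): e=[-2,40,58] → ·
    (2,5)@(5, 11): e=[66,24,6] → █
    (5,5)@(11, 11): e=[-6,24,78] → ·
    (1,6)@(3, 13): e=[86,8,2] → █
    (5,6)@(11, 13): e=[-10,8,98] → ·
    (1,7)@(3, 15): e=[82,-8,22] → ·
    (2,7)@(5, 15): e=[58,-8,46] → ·
  covered (12 px):
    · · · · · · · · · ·
    · · · · · · · · · ·
    · · · · · █ · · · ·
    · · · · █ █ · · · ·
    · · · █ █ · · · · ·
    · · █ █ █ · · · · ·
    · █ █ █ █ · · · · ·
    · · · · · · · · · ·
    · · · · · · · · · ·
    · · · · · · · · · ·
    · · · · · · · · · ·
    · · · · · · · · · ·
T2:
  2·area = 52  (B↔C swapped to make it positive)
  edge (18, 20)→(6, 22): d=(-12,2) inclusive
  edge (6, 22)→(4, 18): d=(-2,-4) inclusive
  edge (4, 18)→(18, 20): d=(14,2) inclusive
    (2,9)@(5, 19): e=[38,2,12] → █
    (3,9)@(7, 19): e=[34,10,8] → █
    (4,9)@(9, 19): e=[30,18,4] → █
    (5,9)@(11, 19): e=[26,26,0] → █  [on edge]
    (6,9)@(13, 19): e=[22,34,-4] → ·
    (2,10)@(5, 21): e=[14,-2,40] → ·
    (3,10)@(7, 21): e=[10,6,36] → █
    (6,10)@(13, 21): e=[-2,30,24] → ·
    (3,11)@(7, 23): e=[-14,2,64] → ·
    (4,11)@(9, 23): e=[-18,10,60] → ·
    (5,11)@(11, 23): e=[-22,18,56] → ·
  covered (7 px):
    · · · · · · · · · ·
    · · · · · · · · · ·
    · · · · · · · · · ·
    · · · · · · · · · ·
    · · · · · · · · · ·
    · · · · · · · · · ·
    · · · · · · · · · ·
    · · · · · · · · · ·
    · · · · · · · · · ·
    · · █ █ █ █ · · · ·
    · · · █ █ █ · · · ·
    · · · · · · · · · ·
T3:
  2·area = 208
  edge (2, 0)→(17, 1): d=(15,1) inclusive
  edge (17, 1)→(4, 14): d=(-13,13) inclusive
  edge (4, 14)→(2, 0): d=(-2,-14) inclusive
    (1,0)@(3, 1): e=[14,182,12] → █
    (2,0)@(5, 1): e=[12,156,40] → █
    (3,0)@(7, 1): e=[10,130,68] → █
    (4,0)@(9, 1): e=[8,104,96] → █
    (5,0)@(11, 1): e=[6,78,124] → █
    (6,0)@(13, 1): e=[4,52,152] → █
    (7,0)@(15, 1): e=[2,26,180] → █
    (8,0)@(17, 1): e=[0,0,208] → █  [on edge]
    (9,0)@(19, 1): e=[-2,-26,236] → ·
    (1,1)@(3, 3): e=[44,156,8] → █
    (7,1)@(15, 3): e=[32,0,176] → █  [on edge]
    (8,1)@(17, 3): e=[30,-26,204] → ·
    (6,2)@(13, 5): e=[64,0,144] → █  [on edge]
    (1,3)@(3, 7): e=[104,104,0] → █  [on edge]
    (5,3)@(11, 7): e=[96,0,112] → █  [on edge]
    (4,4)@(9, 9): e=[128,0,80] → █  [on edge]
    (3,5)@(7, 11): e=[160,0,48] → █  [on edge]
    (2,6)@(5, 13): e=[192,0,16] → █  [on edge]
    (1,7)@(3, 15): e=[224,0,-16] → ·  [on edge]
    (0,8)@(1, 17): e=[256,0,-48] → ·  [on edge]
    (2,10)@(5, 21): e=[312,-104,0] → ·  [on edge]
  covered (32 px):
    · █ █ █ █ █ █ █ █ ·
    · █ █ █ █ █ █ █ · ·
    · █ █ █ █ █ █ · · ·
    · █ █ █ █ █ · · · ·
    · · █ █ █ · · · · ·
    · · █ █ · · · · · ·
    · · █ · · · · · · ·
    · · · · · · · · · ·
    · · · · · · · · · ·
    · · · · · · · · · ·
    · · · · · · · · · ·
    · · · · · · · · · ·
T4:
  2·area = 198
  edge (2, 16)→(20, 9): d=(18,-7) inclusive
  edge (20, 9)→(20, 20): d=(0,11) inclusive
  edge (20, 20)→(2, 16): d=(-18,-4) inclusive
    (7,5)@(15, 11): e=[1,55,142] → █
    (8,5)@(17, 11): e=[15,33,150] → █
    (9,5)@(19, 11): e=[29,11,158] → █
    (5,6)@(11, 13): e=[9,99,90] → █
    (6,6)@(13, 13): e=[23,77,98] → █
    (2,7)@(5, 15): e=[3,165,30] → █
    (3,7)@(7, 15): e=[17,143,38] → █
    (4,7)@(9, 15): e=[31,121,46] → █
    (2,8)@(5, 17): e=[39,165,-6] → ·
    (3,8)@(7, 17): e=[53,143,2] → █
    (3,9)@(7, 19): e=[89,143,-34] → ·
    (4,9)@(9, 19): e=[103,121,-26] → ·
  covered (25 px):
    · · · · · · · · · ·
    · · · · · · · · · ·
    · · · · · · · · · ·
    · · · · · · · · · ·
    · · · · · · · · · ·
    · · · · · · · █ █ █
    · · · · · █ █ █ █ █
    · · █ █ █ █ █ █ █ █
    · · · █ █ █ █ █ █ █
    · · · · · · · · █ █
    · · · · · · · · · ·
    · · · · · · · · · ·

Result: [[2,9],[3,9],[4,9],[5,9],[3,10],[4,10],[5,10]]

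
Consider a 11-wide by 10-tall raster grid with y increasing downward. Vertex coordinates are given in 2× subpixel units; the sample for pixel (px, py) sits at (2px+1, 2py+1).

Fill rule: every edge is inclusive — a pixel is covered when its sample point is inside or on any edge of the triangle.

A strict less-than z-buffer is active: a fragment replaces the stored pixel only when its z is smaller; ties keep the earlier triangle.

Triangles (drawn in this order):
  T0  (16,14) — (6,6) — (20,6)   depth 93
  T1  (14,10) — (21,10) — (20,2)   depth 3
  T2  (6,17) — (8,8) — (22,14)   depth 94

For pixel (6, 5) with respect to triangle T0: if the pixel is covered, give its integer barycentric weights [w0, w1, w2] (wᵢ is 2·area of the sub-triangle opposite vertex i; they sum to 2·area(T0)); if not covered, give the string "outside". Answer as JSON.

T0:
  2·area = 112
  edge (16, 14)→(6, 6): d=(-10,-8) inclusive
  edge (6, 6)→(20, 6): d=(14,0) inclusive
  edge (20, 6)→(16, 14): d=(-4,8) inclusive
    (4,3)@(9, 7): e=[14,14,84] → █
    (5,3)@(11, 7): e=[30,14,68] → █
    (6,3)@(13, 7): e=[46,14,52] → █
    (7,3)@(15, 7): e=[62,14,36] → █
    (8,3)@(17, 7): e=[78,14,20] → █
    (9,3)@(19, 7): e=[94,14,4] → █
    (10,3)@(21, 7): e=[110,14,-12] → ·
    (4,4)@(9, 9): e=[-6,42,76] → ·
    (5,4)@(11, 9): e=[10,42,60] → █
    (9,4)@(19, 9): e=[74,42,-4] → ·
    (5,5)@(11, 11): e=[-10,70,52] → ·
    (6,5)@(13, 11): e=[6,70,36] → █
  covered (14 px):
    · · · · · · · · · · ·
    · · · · · · · · · · ·
    · · · · · · · · · · ·
    · · · · █ █ █ █ █ █ ·
    · · · · · █ █ █ █ · ·
    · · · · · · █ █ █ · ·
    · · · · · · · █ · · ·
    · · · · · · · · · · ·
    · · · · · · · · · · ·
    · · · · · · · · · · ·
T1:
  2·area = 56  (B↔C swapped to make it positive)
  edge (14, 10)→(20, 2): d=(6,-8) inclusive
  edge (20, 2)→(21, 10): d=(1,8) inclusive
  edge (21, 10)→(14, 10): d=(-7,0) inclusive
    (9,2)@(19, 5): e=[10,11,35] → █
    (10,2)@(21, 5): e=[26,-5,35] → ·
    (8,3)@(17, 7): e=[6,29,21] → █
    (10,3)@(21, 7): e=[38,-3,21] → ·
    (7,4)@(15, 9): e=[2,47,7] → █
    (10,4)@(21, 9): e=[50,-1,7] → ·
    (7,5)@(15, 11): e=[14,49,-7] → ·
    (8,5)@(17, 11): e=[30,33,-7] → ·
    (9,5)@(19, 11): e=[46,17,-7] → ·
  covered (6 px):
    · · · · · · · · · · ·
    · · · · · · · · · · ·
    · · · · · · · · · █ ·
    · · · · · · · · █ █ ·
    · · · · · · · █ █ █ ·
    · · · · · · · · · · ·
    · · · · · · · · · · ·
    · · · · · · · · · · ·
    · · · · · · · · · · ·
    · · · · · · · · · · ·
T2:
  2·area = 138
  edge (6, 17)→(8, 8): d=(2,-9) inclusive
  edge (8, 8)→(22, 14): d=(14,6) inclusive
  edge (22, 14)→(6, 17): d=(-16,3) inclusive
    (0,2)@(1, 5): e=[-69,0,207] → ·  [on edge]
    (4,4)@(9, 9): e=[11,8,119] → █
    (5,4)@(11, 9): e=[29,-4,113] → ·
    (4,5)@(9, 11): e=[15,36,87] → █
    (5,5)@(11, 11): e=[33,24,81] → █
    (6,5)@(13, 11): e=[51,12,75] → █
    (7,5)@(15, 11): e=[69,0,69] → █  [on edge]
    (8,5)@(17, 11): e=[87,-12,63] → ·
    (3,6)@(7, 13): e=[1,76,61] → █
    (8,6)@(17, 13): e=[91,16,31] → █
    (9,6)@(19, 13): e=[109,4,25] → █
    (10,6)@(21, 13): e=[127,-8,19] → ·
  covered (17 px):
    · · · · · · · · · · ·
    · · · · · · · · · · ·
    · · · · · · · · · · ·
    · · · · · · · · · · ·
    · · · · █ · · · · · ·
    · · · · █ █ █ █ · · ·
    · · · █ █ █ █ █ █ █ ·
    · · · █ █ █ █ █ · · ·
    · · · · · · · · · · ·
    · · · · · · · · · · ·

Final: [70,36,6]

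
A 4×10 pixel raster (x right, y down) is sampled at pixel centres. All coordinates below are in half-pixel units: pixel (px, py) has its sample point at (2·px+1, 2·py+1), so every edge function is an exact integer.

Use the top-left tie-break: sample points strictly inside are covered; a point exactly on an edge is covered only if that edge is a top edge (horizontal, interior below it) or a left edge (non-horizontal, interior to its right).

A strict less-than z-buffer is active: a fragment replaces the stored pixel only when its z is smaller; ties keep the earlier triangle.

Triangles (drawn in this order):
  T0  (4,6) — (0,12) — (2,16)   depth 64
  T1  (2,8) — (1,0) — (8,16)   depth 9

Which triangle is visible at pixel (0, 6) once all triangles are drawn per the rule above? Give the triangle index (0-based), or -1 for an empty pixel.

T0:
  2·area = 28  (B↔C swapped to make it positive)
  edge (4, 6)→(2, 16): d=(-2,10) right/bottom  bias=-1
  edge (2, 16)→(0, 12): d=(-2,-4) top-left  bias=+0
  edge (0, 12)→(4, 6): d=(4,-6) top-left  bias=+0
    (2,0)@(5, 1): e=[0,42,-14] → ·  [on edge]
    (1,4)@(3, 9): e=[4,18,6] → #
    (2,4)@(5, 9): e=[-16,26,18] → ·
    (0,5)@(1, 11): e=[20,6,2] → #
    (1,5)@(3, 11): e=[0,14,14] → ·  [on edge]
    (0,6)@(1, 13): e=[16,2,10] → #
    (1,6)@(3, 13): e=[-4,10,22] → ·
    (0,7)@(1, 15): e=[12,-2,18] → ·
  covered (3 px):
    · · · ·
    · · · ·
    · · · ·
    · · · ·
    · # · ·
    # · · ·
    # · · ·
    · · · ·
    · · · ·
    · · · ·
T1:
  2·area = 40
  edge (2, 8)→(1, 0): d=(-1,-8) top-left  bias=+0
  edge (1, 0)→(8, 16): d=(7,16) right/bottom  bias=-1
  edge (8, 16)→(2, 8): d=(-6,-8) top-left  bias=+0
    (1,2)@(3, 5): e=[11,3,26] → #
    (2,2)@(5, 5): e=[27,-29,42] → ·
    (1,3)@(3, 7): e=[9,17,14] → #
    (2,3)@(5, 7): e=[25,-15,30] → ·
    (1,4)@(3, 9): e=[7,31,2] → #
    (2,4)@(5, 9): e=[23,-1,18] → ·
    (1,5)@(3, 11): e=[5,45,-10] → ·
    (2,5)@(5, 11): e=[21,13,6] → #
    (3,5)@(7, 11): e=[37,-19,22] → ·
    (2,6)@(5, 13): e=[19,27,-6] → ·
  covered (4 px):
    · · · ·
    · · · ·
    · # · ·
    · # · ·
    · # · ·
    · · # ·
    · · · ·
    · · · ·
    · · · ·
    · · · ·

Z-buffer (winner per pixel, '.' = empty):
  . . . .
  . . . .
  . 1 . .
  . 1 . .
  . 1 . .
  0 . 1 .
  0 . . .
  . . . .
  . . . .
  . . . .

Result: 0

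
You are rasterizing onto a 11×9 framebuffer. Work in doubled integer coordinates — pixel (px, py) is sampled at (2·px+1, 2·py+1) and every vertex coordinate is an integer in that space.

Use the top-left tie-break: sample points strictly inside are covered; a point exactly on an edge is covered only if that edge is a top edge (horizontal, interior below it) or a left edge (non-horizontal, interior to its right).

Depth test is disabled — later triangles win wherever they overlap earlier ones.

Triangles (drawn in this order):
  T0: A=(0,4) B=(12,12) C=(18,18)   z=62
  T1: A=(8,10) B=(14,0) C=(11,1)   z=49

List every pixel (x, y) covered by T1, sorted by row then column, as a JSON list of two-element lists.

T0:
  2·area = 24
  edge (0, 4)→(12, 12): d=(12,8) right/bottom  bias=-1
  edge (12, 12)→(18, 18): d=(6,6) right/bottom  bias=-1
  edge (18, 18)→(0, 4): d=(-18,-14) top-left  bias=+0
    (0,0)@(1, 1): e=[-44,0,68] → ·  [on edge]
    (1,1)@(3, 3): e=[-36,0,60] → ·  [on edge]
    (2,2)@(5, 5): e=[-28,0,52] → ·  [on edge]
    (3,3)@(7, 7): e=[-20,0,44] → ·  [on edge]
    (3,4)@(7, 9): e=[4,12,8] → █
    (4,4)@(9, 9): e=[-12,0,36] → ·  [on edge]
    (3,5)@(7, 11): e=[28,24,-28] → ·
    (4,5)@(9, 11): e=[12,12,0] → █  [on edge]
    (5,5)@(11, 11): e=[-4,0,28] → ·  [on edge]
    (4,6)@(9, 13): e=[36,24,-36] → ·
    (6,6)@(13, 13): e=[4,0,20] → ·  [on edge]
    (7,7)@(15, 15): e=[12,0,12] → ·  [on edge]
    (8,8)@(17, 17): e=[20,0,4] → ·  [on edge]
  covered (2 px):
    · · · · · · · · · · ·
    · · · · · · · · · · ·
    · · · · · · · · · · ·
    · · · · · · · · · · ·
    · · · █ · · · · · · ·
    · · · · █ · · · · · ·
    · · · · · · · · · · ·
    · · · · · · · · · · ·
    · · · · · · · · · · ·
T1:
  2·area = 24  (B↔C swapped to make it positive)
  edge (8, 10)→(11, 1): d=(3,-9) top-left  bias=+0
  edge (11, 1)→(14, 0): d=(3,-1) top-left  bias=+0
  edge (14, 0)→(8, 10): d=(-6,10) right/bottom  bias=-1
    (5,0)@(11, 1): e=[0,0,24] → █  [on edge]
    (6,0)@(13, 1): e=[18,2,4] → █
    (7,0)@(15, 1): e=[36,4,-16] → ·
    (2,1)@(5, 3): e=[-48,0,72] → ·  [on edge]
    (5,1)@(11, 3): e=[6,6,12] → █
    (6,1)@(13, 3): e=[24,8,-8] → ·
    (5,2)@(11, 5): e=[12,12,0] → ·  [on edge]
    (4,3)@(9, 7): e=[0,16,8] → █  [on edge]
    (5,3)@(11, 7): e=[18,18,-12] → ·
    (4,4)@(9, 9): e=[6,22,-4] → ·
    (3,6)@(7, 13): e=[0,32,-8] → ·  [on edge]
    (2,7)@(5, 15): e=[-12,36,0] → ·  [on edge]
  covered (4 px):
    · · · · · █ █ · · · ·
    · · · · · █ · · · · ·
    · · · · · · · · · · ·
    · · · · █ · · · · · ·
    · · · · · · · · · · ·
    · · · · · · · · · · ·
    · · · · · · · · · · ·
    · · · · · · · · · · ·
    · · · · · · · · · · ·

Final: [[5,0],[6,0],[5,1],[4,3]]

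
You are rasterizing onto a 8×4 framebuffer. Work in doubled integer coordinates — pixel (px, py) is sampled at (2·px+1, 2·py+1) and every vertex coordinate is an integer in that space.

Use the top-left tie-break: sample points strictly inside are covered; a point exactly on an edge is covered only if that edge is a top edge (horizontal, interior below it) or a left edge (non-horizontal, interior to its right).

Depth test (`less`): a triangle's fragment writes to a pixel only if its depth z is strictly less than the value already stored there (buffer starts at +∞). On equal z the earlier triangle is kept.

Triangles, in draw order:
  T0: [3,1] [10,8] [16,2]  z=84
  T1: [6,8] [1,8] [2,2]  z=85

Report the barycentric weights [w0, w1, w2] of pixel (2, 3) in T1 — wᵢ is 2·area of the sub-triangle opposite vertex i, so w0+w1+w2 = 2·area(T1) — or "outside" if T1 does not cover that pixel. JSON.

T0:
  2·area = 84  (B↔C swapped to make it positive)
  edge (3, 1)→(16, 2): d=(13,1) right/bottom  bias=-1
  edge (16, 2)→(10, 8): d=(-6,6) right/bottom  bias=-1
  edge (10, 8)→(3, 1): d=(-7,-7) top-left  bias=+0
    (1,0)@(3, 1): e=[0,84,0] → ·  [on edge]
    (2,1)@(5, 3): e=[24,60,0] → #  [on edge]
    (3,1)@(7, 3): e=[22,48,14] → #
    (4,1)@(9, 3): e=[20,36,28] → #
    (5,1)@(11, 3): e=[18,24,42] → #
    (6,1)@(13, 3): e=[16,12,56] → #
    (7,1)@(15, 3): e=[14,0,70] → ·  [on edge]
    (2,2)@(5, 5): e=[50,48,-14] → ·
    (3,2)@(7, 5): e=[48,36,0] → #  [on edge]
    (6,2)@(13, 5): e=[42,0,42] → ·  [on edge]
    (3,3)@(7, 7): e=[74,24,-14] → ·
    (4,3)@(9, 7): e=[72,12,0] → #  [on edge]
    (5,3)@(11, 7): e=[70,0,14] → ·  [on edge]
  covered (9 px):
    · · · · · · · ·
    · · # # # # # ·
    · · · # # # · ·
    · · · · # · · ·
T1:
  2·area = 30
  edge (6, 8)→(1, 8): d=(-5,0) right/bottom  bias=-1
  edge (1, 8)→(2, 2): d=(1,-6) top-left  bias=+0
  edge (2, 2)→(6, 8): d=(4,6) right/bottom  bias=-1
    (1,2)@(3, 5): e=[15,9,6] → #
    (2,2)@(5, 5): e=[15,21,-6] → ·
    (1,3)@(3, 7): e=[5,11,14] → #
    (2,3)@(5, 7): e=[5,23,2] → #
    (3,3)@(7, 7): e=[5,35,-10] → ·
  covered (3 px):
    · · · · · · · ·
    · · · · · · · ·
    · # · · · · · ·
    · # # · · · · ·

Answer: [23,2,5]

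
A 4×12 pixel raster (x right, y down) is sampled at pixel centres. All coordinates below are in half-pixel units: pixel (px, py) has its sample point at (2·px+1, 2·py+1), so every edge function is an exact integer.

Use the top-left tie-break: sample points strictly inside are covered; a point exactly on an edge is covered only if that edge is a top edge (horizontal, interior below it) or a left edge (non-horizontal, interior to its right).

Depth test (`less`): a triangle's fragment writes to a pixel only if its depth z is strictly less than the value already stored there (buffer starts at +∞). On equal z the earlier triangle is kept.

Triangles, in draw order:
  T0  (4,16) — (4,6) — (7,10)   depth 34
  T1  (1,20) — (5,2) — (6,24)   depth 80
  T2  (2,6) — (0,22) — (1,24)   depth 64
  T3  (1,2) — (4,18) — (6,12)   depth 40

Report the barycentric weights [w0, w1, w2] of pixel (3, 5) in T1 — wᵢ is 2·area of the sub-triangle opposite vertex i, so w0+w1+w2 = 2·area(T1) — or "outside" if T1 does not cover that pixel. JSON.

T0:
  2·area = 30
  edge (4, 16)→(4, 6): d=(0,-10) top-left  bias=+0
  edge (4, 6)→(7, 10): d=(3,4) right/bottom  bias=-1
  edge (7, 10)→(4, 16): d=(-3,6) right/bottom  bias=-1
    (2,4)@(5, 9): e=[10,5,15] → #
    (3,4)@(7, 9): e=[30,-3,3] → ·
    (2,5)@(5, 11): e=[10,11,9] → #
    (3,5)@(7, 11): e=[30,3,-3] → ·
    (2,6)@(5, 13): e=[10,17,3] → #
    (3,6)@(7, 13): e=[30,9,-9] → ·
    (2,7)@(5, 15): e=[10,23,-3] → ·
  covered (3 px):
    · · · ·
    · · · ·
    · · · ·
    · · · ·
    · · # ·
    · · # ·
    · · # ·
    · · · ·
    · · · ·
    · · · ·
    · · · ·
    · · · ·
T1:
  2·area = 106
  edge (1, 20)→(5, 2): d=(4,-18) top-left  bias=+0
  edge (5, 2)→(6, 24): d=(1,22) right/bottom  bias=-1
  edge (6, 24)→(1, 20): d=(-5,-4) top-left  bias=+0
    (2,1)@(5, 3): e=[4,1,101] → #
    (3,1)@(7, 3): e=[40,-43,109] → ·
    (2,2)@(5, 5): e=[12,3,91] → #
    (3,2)@(7, 5): e=[48,-41,99] → ·
    (2,3)@(5, 7): e=[20,5,81] → #
    (3,3)@(7, 7): e=[56,-39,89] → ·
    (2,4)@(5, 9): e=[28,7,71] → #
    (3,4)@(7, 9): e=[64,-37,79] → ·
    (1,5)@(3, 11): e=[0,53,53] → #  [on edge]
    (3,5)@(7, 11): e=[72,-35,69] → ·
    (1,6)@(3, 13): e=[8,55,43] → #
    (3,6)@(7, 13): e=[80,-33,59] → ·
  covered (17 px):
    · · · ·
    · · # ·
    · · # ·
    · · # ·
    · · # ·
    · # # ·
    · # # ·
    · # # ·
    · # # ·
    · # # ·
    · # # ·
    · · # ·
T2:
  2·area = 20  (B↔C swapped to make it positive)
  edge (2, 6)→(1, 24): d=(-1,18) right/bottom  bias=-1
  edge (1, 24)→(0, 22): d=(-1,-2) top-left  bias=+0
  edge (0, 22)→(2, 6): d=(2,-16) top-left  bias=+0
    (0,7)@(1, 15): e=[9,9,2] → #
    (1,7)@(3, 15): e=[-27,13,34] → ·
    (0,8)@(1, 17): e=[7,7,6] → #
    (1,8)@(3, 17): e=[-29,11,38] → ·
    (0,9)@(1, 19): e=[5,5,10] → #
    (1,9)@(3, 19): e=[-31,9,42] → ·
    (0,10)@(1, 21): e=[3,3,14] → #
    (1,10)@(3, 21): e=[-33,7,46] → ·
    (0,11)@(1, 23): e=[1,1,18] → #
    (1,11)@(3, 23): e=[-35,5,50] → ·
  covered (5 px):
    · · · ·
    · · · ·
    · · · ·
    · · · ·
    · · · ·
    · · · ·
    · · · ·
    # · · ·
    # · · ·
    # · · ·
    # · · ·
    # · · ·
T3:
  2·area = 50  (B↔C swapped to make it positive)
  edge (1, 2)→(6, 12): d=(5,10) right/bottom  bias=-1
  edge (6, 12)→(4, 18): d=(-2,6) right/bottom  bias=-1
  edge (4, 18)→(1, 2): d=(-3,-16) top-left  bias=+0
    (1,3)@(3, 7): e=[5,28,17] → #
    (2,3)@(5, 7): e=[-15,16,49] → ·
    (1,4)@(3, 9): e=[15,24,11] → #
    (2,4)@(5, 9): e=[-5,12,43] → ·
    (3,4)@(7, 9): e=[-25,0,75] → ·  [on edge]
    (1,5)@(3, 11): e=[25,20,5] → #
    (2,5)@(5, 11): e=[5,8,37] → #
    (3,5)@(7, 11): e=[-15,-4,69] → ·
    (1,6)@(3, 13): e=[35,16,-1] → ·
    (2,6)@(5, 13): e=[15,4,31] → #
    (3,6)@(7, 13): e=[-5,-8,63] → ·
    (2,7)@(5, 15): e=[25,0,25] → ·  [on edge]
    (1,10)@(3, 21): e=[75,0,-25] → ·  [on edge]
  covered (5 px):
    · · · ·
    · · · ·
    · · · ·
    · # · ·
    · # · ·
    · # # ·
    · · # ·
    · · · ·
    · · · ·
    · · · ·
    · · · ·
    · · · ·

Answer: "outside"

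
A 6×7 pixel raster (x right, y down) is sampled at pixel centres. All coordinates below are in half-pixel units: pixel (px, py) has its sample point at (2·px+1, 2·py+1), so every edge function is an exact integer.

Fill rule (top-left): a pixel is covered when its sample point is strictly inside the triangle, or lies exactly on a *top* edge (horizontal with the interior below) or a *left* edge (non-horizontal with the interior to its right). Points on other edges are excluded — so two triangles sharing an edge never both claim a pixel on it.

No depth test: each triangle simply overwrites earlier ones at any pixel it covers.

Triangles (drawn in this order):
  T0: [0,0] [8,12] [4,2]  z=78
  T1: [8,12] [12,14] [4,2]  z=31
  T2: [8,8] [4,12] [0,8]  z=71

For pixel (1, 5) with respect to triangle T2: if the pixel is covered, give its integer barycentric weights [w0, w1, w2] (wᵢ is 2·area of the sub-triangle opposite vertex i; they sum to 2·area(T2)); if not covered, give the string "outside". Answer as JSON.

T0:
  2·area = 32  (B↔C swapped to make it positive)
  edge (0, 0)→(4, 2): d=(4,2) right/bottom  bias=-1
  edge (4, 2)→(8, 12): d=(4,10) right/bottom  bias=-1
  edge (8, 12)→(0, 0): d=(-8,-12) top-left  bias=+0
    (0,0)@(1, 1): e=[2,26,4] → #
    (1,0)@(3, 1): e=[-2,6,28] → ·
    (0,1)@(1, 3): e=[10,34,-12] → ·
    (1,1)@(3, 3): e=[6,14,12] → #
    (2,1)@(5, 3): e=[2,-6,36] → ·
    (1,2)@(3, 5): e=[14,22,-4] → ·
    (2,2)@(5, 5): e=[10,2,20] → #
    (3,2)@(7, 5): e=[6,-18,44] → ·
    (2,3)@(5, 7): e=[18,10,4] → #
    (3,3)@(7, 7): e=[14,-10,28] → ·
    (2,4)@(5, 9): e=[26,18,-12] → ·
  covered (4 px):
    # · · · · ·
    · # · · · ·
    · · # · · ·
    · · # · · ·
    · · · · · ·
    · · · · · ·
    · · · · · ·
T1:
  2·area = 32  (B↔C swapped to make it positive)
  edge (8, 12)→(4, 2): d=(-4,-10) top-left  bias=+0
  edge (4, 2)→(12, 14): d=(8,12) right/bottom  bias=-1
  edge (12, 14)→(8, 12): d=(-4,-2) top-left  bias=+0
    (3,3)@(7, 7): e=[10,4,18] → #
    (4,3)@(9, 7): e=[30,-20,22] → ·
    (3,4)@(7, 9): e=[2,20,10] → #
    (4,4)@(9, 9): e=[22,-4,14] → ·
    (3,5)@(7, 11): e=[-6,36,2] → ·
    (4,5)@(9, 11): e=[14,12,6] → #
    (5,5)@(11, 11): e=[34,-12,10] → ·
    (4,6)@(9, 13): e=[6,28,-2] → ·
    (5,6)@(11, 13): e=[26,4,2] → #
  covered (4 px):
    · · · · · ·
    · · · · · ·
    · · · · · ·
    · · · # · ·
    · · · # · ·
    · · · · # ·
    · · · · · #
T2:
  2·area = 32
  edge (8, 8)→(4, 12): d=(-4,4) right/bottom  bias=-1
  edge (4, 12)→(0, 8): d=(-4,-4) top-left  bias=+0
  edge (0, 8)→(8, 8): d=(8,0) top-left  bias=+0
    (5,2)@(11, 5): e=[0,56,-24] → ·  [on edge]
    (4,3)@(9, 7): e=[0,40,-8] → ·  [on edge]
    (0,4)@(1, 9): e=[24,0,8] → #  [on edge]
    (1,4)@(3, 9): e=[16,8,8] → #
    (2,4)@(5, 9): e=[8,16,8] → #
    (3,4)@(7, 9): e=[0,24,8] → ·  [on edge]
    (0,5)@(1, 11): e=[16,-8,24] → ·
    (1,5)@(3, 11): e=[8,0,24] → #  [on edge]
    (2,5)@(5, 11): e=[0,8,24] → ·  [on edge]
    (1,6)@(3, 13): e=[0,-8,40] → ·  [on edge]
    (2,6)@(5, 13): e=[-8,0,40] → ·  [on edge]
  covered (4 px):
    · · · · · ·
    · · · · · ·
    · · · · · ·
    · · · · · ·
    # # # · · ·
    · # · · · ·
    · · · · · ·

Answer: [0,24,8]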